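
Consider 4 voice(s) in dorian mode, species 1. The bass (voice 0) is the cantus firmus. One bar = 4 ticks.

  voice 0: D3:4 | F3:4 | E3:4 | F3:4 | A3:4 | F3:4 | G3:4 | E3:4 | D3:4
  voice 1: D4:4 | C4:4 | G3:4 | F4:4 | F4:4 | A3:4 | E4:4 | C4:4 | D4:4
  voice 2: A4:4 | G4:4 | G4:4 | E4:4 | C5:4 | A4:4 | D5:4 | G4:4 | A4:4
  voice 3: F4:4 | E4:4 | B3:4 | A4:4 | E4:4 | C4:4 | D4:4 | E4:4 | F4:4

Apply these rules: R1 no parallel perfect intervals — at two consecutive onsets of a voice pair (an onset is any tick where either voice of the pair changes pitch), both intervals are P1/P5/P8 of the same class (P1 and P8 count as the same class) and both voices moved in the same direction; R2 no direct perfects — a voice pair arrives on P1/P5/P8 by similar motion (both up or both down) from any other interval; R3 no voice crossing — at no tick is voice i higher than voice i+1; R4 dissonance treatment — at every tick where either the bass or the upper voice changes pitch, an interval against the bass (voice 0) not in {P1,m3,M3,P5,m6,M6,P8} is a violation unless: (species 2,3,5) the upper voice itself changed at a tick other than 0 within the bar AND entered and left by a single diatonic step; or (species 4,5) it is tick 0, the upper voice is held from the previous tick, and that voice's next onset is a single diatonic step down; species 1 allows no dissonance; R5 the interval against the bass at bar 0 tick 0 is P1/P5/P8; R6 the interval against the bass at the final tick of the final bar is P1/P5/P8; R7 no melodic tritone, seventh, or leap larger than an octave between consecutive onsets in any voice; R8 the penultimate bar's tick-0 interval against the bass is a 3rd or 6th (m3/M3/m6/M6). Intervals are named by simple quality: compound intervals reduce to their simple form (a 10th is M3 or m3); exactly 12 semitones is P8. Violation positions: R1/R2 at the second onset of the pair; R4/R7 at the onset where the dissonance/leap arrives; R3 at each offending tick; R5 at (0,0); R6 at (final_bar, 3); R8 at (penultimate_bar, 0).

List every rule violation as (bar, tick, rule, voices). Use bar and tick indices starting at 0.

(0, 0, R3, (2, 3))
(0, 0, R5, (0, 3))
(0, 1, R3, (2, 3))
(0, 2, R3, (2, 3))
(0, 3, R3, (2, 3))
(1, 0, R1, (1, 2))
(1, 0, R3, (2, 3))
(1, 0, R4, (0, 2))
(1, 0, R4, (0, 3))
(1, 1, R3, (2, 3))
(1, 2, R3, (2, 3))
(1, 3, R3, (2, 3))
(2, 0, R2, (0, 3))
(2, 0, R3, (2, 3))
(2, 1, R3, (2, 3))
(2, 2, R3, (2, 3))
(2, 3, R3, (2, 3))
(3, 0, R2, (0, 1))
(3, 0, R3, (1, 2))
(3, 0, R4, (0, 2))
(3, 0, R7, (1,))
(3, 0, R7, (3,))
(3, 1, R3, (1, 2))
(3, 2, R3, (1, 2))
(3, 3, R3, (1, 2))
(4, 0, R3, (2, 3))
(4, 1, R3, (2, 3))
(4, 2, R3, (2, 3))
(4, 3, R3, (2, 3))
(5, 0, R1, (0, 3))
(5, 0, R2, (1, 2))
(5, 0, R3, (2, 3))
(5, 1, R3, (2, 3))
(5, 2, R3, (2, 3))
(5, 3, R3, (2, 3))
(6, 0, R1, (0, 3))
(6, 0, R2, (0, 2))
(6, 0, R2, (2, 3))
(6, 0, R3, (2, 3))
(6, 1, R3, (2, 3))
(6, 2, R3, (2, 3))
(6, 3, R3, (2, 3))
(7, 0, R2, (1, 2))
(7, 0, R3, (2, 3))
(7, 0, R8, (0, 3))
(7, 1, R3, (2, 3))
(7, 2, R3, (2, 3))
(7, 3, R3, (2, 3))
(8, 0, R1, (1, 2))
(8, 0, R3, (2, 3))
(8, 1, R3, (2, 3))
(8, 2, R3, (2, 3))
(8, 3, R3, (2, 3))
(8, 3, R6, (0, 3))

bar 0: v0=D3 v1=D4 v2=A4 v3=F4 downbeat m3
bar 1: v0=F3 v1=C4 v2=G4 v3=E4 downbeat M7
bar 2: v0=E3 v1=G3 v2=G4 v3=B3 downbeat P5
bar 3: v0=F3 v1=F4 v2=E4 v3=A4 downbeat M3
bar 4: v0=A3 v1=F4 v2=C5 v3=E4 downbeat P5
bar 5: v0=F3 v1=A3 v2=A4 v3=C4 downbeat P5
bar 6: v0=G3 v1=E4 v2=D5 v3=D4 downbeat P5
bar 7: v0=E3 v1=C4 v2=G4 v3=E4 downbeat P8
bar 8: v0=D3 v1=D4 v2=A4 v3=F4 downbeat m3
  -> R3 @ bar 0 tick 0 v(2, 3): A4 above F4
  -> R5 @ bar 0 tick 0 v(0, 3): opens on m3
  -> R3 @ bar 0 tick 1 v(2, 3): A4 above F4
  -> R3 @ bar 0 tick 2 v(2, 3): A4 above F4
  -> R3 @ bar 0 tick 3 v(2, 3): A4 above F4
  -> R1 @ bar 1 tick 0 v(1, 2): D4/A4 P5 -> C4/G4 P5 similar
  -> R3 @ bar 1 tick 0 v(2, 3): G4 above E4
  -> R4 @ bar 1 tick 0 v(0, 2): F3/G4 M2 untreated
  -> R4 @ bar 1 tick 0 v(0, 3): F3/E4 M7 untreated
  -> R3 @ bar 1 tick 1 v(2, 3): G4 above E4
  -> R3 @ bar 1 tick 2 v(2, 3): G4 above E4
  -> R3 @ bar 1 tick 3 v(2, 3): G4 above E4
  -> R2 @ bar 2 tick 0 v(0, 3): F3/E4 M7 -> E3/B3 P5 similar
  -> R3 @ bar 2 tick 0 v(2, 3): G4 above B3
  -> R3 @ bar 2 tick 1 v(2, 3): G4 above B3
  -> R3 @ bar 2 tick 2 v(2, 3): G4 above B3
  -> R3 @ bar 2 tick 3 v(2, 3): G4 above B3
  -> R2 @ bar 3 tick 0 v(0, 1): E3/G3 m3 -> F3/F4 P8 similar
  -> R3 @ bar 3 tick 0 v(1, 2): F4 above E4
  -> R4 @ bar 3 tick 0 v(0, 2): F3/E4 M7 untreated
  -> R7 @ bar 3 tick 0 v(1,): G3->F4 leap 10st
  -> R7 @ bar 3 tick 0 v(3,): B3->A4 leap 10st
  -> R3 @ bar 3 tick 1 v(1, 2): F4 above E4
  -> R3 @ bar 3 tick 2 v(1, 2): F4 above E4
  -> R3 @ bar 3 tick 3 v(1, 2): F4 above E4
  -> R3 @ bar 4 tick 0 v(2, 3): C5 above E4
  -> R3 @ bar 4 tick 1 v(2, 3): C5 above E4
  -> R3 @ bar 4 tick 2 v(2, 3): C5 above E4
  -> R3 @ bar 4 tick 3 v(2, 3): C5 above E4
  -> R1 @ bar 5 tick 0 v(0, 3): A3/E4 P5 -> F3/C4 P5 similar
  -> R2 @ bar 5 tick 0 v(1, 2): F4/C5 P5 -> A3/A4 P8 similar
  -> R3 @ bar 5 tick 0 v(2, 3): A4 above C4
  -> R3 @ bar 5 tick 1 v(2, 3): A4 above C4
  -> R3 @ bar 5 tick 2 v(2, 3): A4 above C4
  -> R3 @ bar 5 tick 3 v(2, 3): A4 above C4
  -> R1 @ bar 6 tick 0 v(0, 3): F3/C4 P5 -> G3/D4 P5 similar
  -> R2 @ bar 6 tick 0 v(0, 2): F3/A4 M3 -> G3/D5 P5 similar
  -> R2 @ bar 6 tick 0 v(2, 3): A4/C4 M6 -> D5/D4 P8 similar
  -> R3 @ bar 6 tick 0 v(2, 3): D5 above D4
  -> R3 @ bar 6 tick 1 v(2, 3): D5 above D4
  -> R3 @ bar 6 tick 2 v(2, 3): D5 above D4
  -> R3 @ bar 6 tick 3 v(2, 3): D5 above D4
  -> R2 @ bar 7 tick 0 v(1, 2): E4/D5 m7 -> C4/G4 P5 similar
  -> R3 @ bar 7 tick 0 v(2, 3): G4 above E4
  -> R8 @ bar 7 tick 0 v(0, 3): penult P8 not 3rd/6th
  -> R3 @ bar 7 tick 1 v(2, 3): G4 above E4
  -> R3 @ bar 7 tick 2 v(2, 3): G4 above E4
  -> R3 @ bar 7 tick 3 v(2, 3): G4 above E4
  -> R1 @ bar 8 tick 0 v(1, 2): C4/G4 P5 -> D4/A4 P5 similar
  -> R3 @ bar 8 tick 0 v(2, 3): A4 above F4
  -> R3 @ bar 8 tick 1 v(2, 3): A4 above F4
  -> R3 @ bar 8 tick 2 v(2, 3): A4 above F4
  -> R3 @ bar 8 tick 3 v(2, 3): A4 above F4
  -> R6 @ bar 8 tick 3 v(0, 3): closes on m3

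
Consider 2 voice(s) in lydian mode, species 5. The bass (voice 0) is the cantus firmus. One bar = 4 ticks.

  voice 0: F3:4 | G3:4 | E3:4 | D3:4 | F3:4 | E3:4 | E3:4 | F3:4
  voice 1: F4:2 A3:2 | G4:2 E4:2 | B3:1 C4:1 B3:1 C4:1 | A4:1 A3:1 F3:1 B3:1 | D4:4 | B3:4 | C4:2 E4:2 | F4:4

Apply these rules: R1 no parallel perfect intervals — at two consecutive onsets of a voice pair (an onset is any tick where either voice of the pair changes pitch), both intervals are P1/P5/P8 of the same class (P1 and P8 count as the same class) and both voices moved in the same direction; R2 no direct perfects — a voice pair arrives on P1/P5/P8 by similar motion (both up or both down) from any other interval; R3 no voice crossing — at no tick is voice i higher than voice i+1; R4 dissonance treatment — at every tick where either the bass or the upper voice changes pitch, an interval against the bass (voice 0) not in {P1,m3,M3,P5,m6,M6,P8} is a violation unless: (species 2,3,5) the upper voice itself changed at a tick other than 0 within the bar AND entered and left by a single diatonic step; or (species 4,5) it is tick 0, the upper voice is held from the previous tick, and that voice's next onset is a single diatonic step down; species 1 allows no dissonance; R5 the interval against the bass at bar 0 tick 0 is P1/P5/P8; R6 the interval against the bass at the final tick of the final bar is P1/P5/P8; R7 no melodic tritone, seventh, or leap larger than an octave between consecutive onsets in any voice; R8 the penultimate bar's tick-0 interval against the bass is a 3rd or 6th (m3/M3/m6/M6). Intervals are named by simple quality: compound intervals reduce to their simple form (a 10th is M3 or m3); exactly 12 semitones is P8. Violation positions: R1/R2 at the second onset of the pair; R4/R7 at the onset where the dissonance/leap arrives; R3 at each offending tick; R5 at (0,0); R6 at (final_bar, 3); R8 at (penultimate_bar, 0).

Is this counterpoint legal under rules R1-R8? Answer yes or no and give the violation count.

bar 0: v0=F3 v1=F4 (P8)
bar 1: v0=G3 v1=G4 (P8)
bar 2: v0=E3 v1=B3 (P5)
bar 3: v0=D3 v1=A4 (P5)
bar 4: v0=F3 v1=D4 (M6)
bar 5: v0=E3 v1=B3 (P5)
bar 6: v0=E3 v1=C4 (m6)
bar 7: v0=F3 v1=F4 (P8)
  R2 @ bar1.0: F3/A3 M3 -> G3/G4 P8 similar
  R7 @ bar1.0: A3->G4 leap 10st
  R2 @ bar2.0: G3/E4 M6 -> E3/B3 P5 similar
  R7 @ bar3.3: F3->B3 leap 6st
  R2 @ bar5.0: F3/D4 M6 -> E3/B3 P5 similar
  R1 @ bar7.0: E3/E4 P8 -> F3/F4 P8 similar

No (6 violations)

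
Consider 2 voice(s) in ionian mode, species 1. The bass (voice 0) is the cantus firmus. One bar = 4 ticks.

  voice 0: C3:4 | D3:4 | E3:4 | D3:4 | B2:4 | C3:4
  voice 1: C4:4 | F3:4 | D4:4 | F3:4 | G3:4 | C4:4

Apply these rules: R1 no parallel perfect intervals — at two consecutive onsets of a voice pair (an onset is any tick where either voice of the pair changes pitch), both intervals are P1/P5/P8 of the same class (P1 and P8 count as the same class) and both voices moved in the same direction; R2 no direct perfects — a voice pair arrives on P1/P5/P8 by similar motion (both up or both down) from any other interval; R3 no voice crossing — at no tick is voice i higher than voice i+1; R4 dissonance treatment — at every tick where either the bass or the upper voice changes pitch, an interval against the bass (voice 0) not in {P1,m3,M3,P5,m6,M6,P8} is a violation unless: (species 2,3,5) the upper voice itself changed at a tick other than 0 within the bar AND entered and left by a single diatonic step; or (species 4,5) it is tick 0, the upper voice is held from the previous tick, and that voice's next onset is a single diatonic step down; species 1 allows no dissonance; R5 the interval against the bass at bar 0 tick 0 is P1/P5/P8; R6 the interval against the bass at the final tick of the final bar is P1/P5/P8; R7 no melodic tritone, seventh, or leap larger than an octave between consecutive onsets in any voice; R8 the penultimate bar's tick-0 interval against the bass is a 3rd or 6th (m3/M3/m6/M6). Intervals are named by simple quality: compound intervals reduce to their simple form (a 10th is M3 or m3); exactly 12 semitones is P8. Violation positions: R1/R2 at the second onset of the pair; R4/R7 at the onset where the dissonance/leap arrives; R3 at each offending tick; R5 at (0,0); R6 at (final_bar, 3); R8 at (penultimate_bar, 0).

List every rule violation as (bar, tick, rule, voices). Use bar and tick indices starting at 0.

bar 0: v0=C3 v1=C4 downbeat P8
bar 1: v0=D3 v1=F3 downbeat m3
bar 2: v0=E3 v1=D4 downbeat m7
bar 3: v0=D3 v1=F3 downbeat m3
bar 4: v0=B2 v1=G3 downbeat m6
bar 5: v0=C3 v1=C4 downbeat P8
  -> R4 @ bar 2 tick 0 v(0, 1): E3/D4 m7 untreated
  -> R2 @ bar 5 tick 0 v(0, 1): B2/G3 m6 -> C3/C4 P8 similar

(2, 0, R4, (0, 1))
(5, 0, R2, (0, 1))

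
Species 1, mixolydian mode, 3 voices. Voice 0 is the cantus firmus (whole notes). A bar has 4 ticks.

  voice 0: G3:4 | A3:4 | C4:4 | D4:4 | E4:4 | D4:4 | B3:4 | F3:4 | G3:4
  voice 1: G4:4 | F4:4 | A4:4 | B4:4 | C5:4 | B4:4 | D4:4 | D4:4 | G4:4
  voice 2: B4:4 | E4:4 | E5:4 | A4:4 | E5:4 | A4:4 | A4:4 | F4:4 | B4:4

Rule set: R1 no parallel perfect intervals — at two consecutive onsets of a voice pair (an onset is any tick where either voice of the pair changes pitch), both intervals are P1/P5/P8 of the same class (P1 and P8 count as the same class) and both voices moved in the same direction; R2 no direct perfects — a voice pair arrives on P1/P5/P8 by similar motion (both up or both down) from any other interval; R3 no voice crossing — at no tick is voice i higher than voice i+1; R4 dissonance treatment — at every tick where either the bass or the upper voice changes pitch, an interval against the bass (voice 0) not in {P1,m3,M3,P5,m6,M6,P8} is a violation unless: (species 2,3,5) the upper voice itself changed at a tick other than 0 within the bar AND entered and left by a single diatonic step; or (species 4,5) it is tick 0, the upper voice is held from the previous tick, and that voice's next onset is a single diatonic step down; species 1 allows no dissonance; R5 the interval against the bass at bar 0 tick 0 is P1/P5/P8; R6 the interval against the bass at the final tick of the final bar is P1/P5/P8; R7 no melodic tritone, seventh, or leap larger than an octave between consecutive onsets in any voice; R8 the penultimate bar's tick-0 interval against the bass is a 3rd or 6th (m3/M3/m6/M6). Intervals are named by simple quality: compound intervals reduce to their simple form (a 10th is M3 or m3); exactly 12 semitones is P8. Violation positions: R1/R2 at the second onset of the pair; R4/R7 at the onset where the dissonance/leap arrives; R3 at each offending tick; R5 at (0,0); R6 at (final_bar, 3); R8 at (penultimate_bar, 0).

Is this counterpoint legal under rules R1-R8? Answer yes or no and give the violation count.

No (23 violations)

bar 0: v0=G3 v1=G4 v2=B4 (M3)
bar 1: v0=A3 v1=F4 v2=E4 (P5)
bar 2: v0=C4 v1=A4 v2=E5 (M3)
bar 3: v0=D4 v1=B4 v2=A4 (P5)
bar 4: v0=E4 v1=C5 v2=E5 (P8)
bar 5: v0=D4 v1=B4 v2=A4 (P5)
bar 6: v0=B3 v1=D4 v2=A4 (m7)
bar 7: v0=F3 v1=D4 v2=F4 (P8)
bar 8: v0=G3 v1=G4 v2=B4 (M3)
  R5 @ bar0.0: opens on M3
  R3 @ bar1.0: F4 above E4
  R3 @ bar1.1: F4 above E4
  R3 @ bar1.2: F4 above E4
  R3 @ bar1.3: F4 above E4
  R2 @ bar2.0: F4/E4 m2 -> A4/E5 P5 similar
  R3 @ bar3.0: B4 above A4
  R3 @ bar3.1: B4 above A4
  R3 @ bar3.2: B4 above A4
  R3 @ bar3.3: B4 above A4
  R2 @ bar4.0: D4/A4 P5 -> E4/E5 P8 similar
  R2 @ bar5.0: E4/E5 P8 -> D4/A4 P5 similar
  R3 @ bar5.0: B4 above A4
  R3 @ bar5.1: B4 above A4
  R3 @ bar5.2: B4 above A4
  R3 @ bar5.3: B4 above A4
  R4 @ bar6.0: B3/A4 m7 untreated
  R2 @ bar7.0: B3/A4 m7 -> F3/F4 P8 similar
  R7 @ bar7.0: B3->F3 leap 6st
  R8 @ bar7.0: penult P8 not 3rd/6th
  R2 @ bar8.0: F3/D4 M6 -> G3/G4 P8 similar
  R7 @ bar8.0: F4->B4 leap 6st
  R6 @ bar8.3: closes on M3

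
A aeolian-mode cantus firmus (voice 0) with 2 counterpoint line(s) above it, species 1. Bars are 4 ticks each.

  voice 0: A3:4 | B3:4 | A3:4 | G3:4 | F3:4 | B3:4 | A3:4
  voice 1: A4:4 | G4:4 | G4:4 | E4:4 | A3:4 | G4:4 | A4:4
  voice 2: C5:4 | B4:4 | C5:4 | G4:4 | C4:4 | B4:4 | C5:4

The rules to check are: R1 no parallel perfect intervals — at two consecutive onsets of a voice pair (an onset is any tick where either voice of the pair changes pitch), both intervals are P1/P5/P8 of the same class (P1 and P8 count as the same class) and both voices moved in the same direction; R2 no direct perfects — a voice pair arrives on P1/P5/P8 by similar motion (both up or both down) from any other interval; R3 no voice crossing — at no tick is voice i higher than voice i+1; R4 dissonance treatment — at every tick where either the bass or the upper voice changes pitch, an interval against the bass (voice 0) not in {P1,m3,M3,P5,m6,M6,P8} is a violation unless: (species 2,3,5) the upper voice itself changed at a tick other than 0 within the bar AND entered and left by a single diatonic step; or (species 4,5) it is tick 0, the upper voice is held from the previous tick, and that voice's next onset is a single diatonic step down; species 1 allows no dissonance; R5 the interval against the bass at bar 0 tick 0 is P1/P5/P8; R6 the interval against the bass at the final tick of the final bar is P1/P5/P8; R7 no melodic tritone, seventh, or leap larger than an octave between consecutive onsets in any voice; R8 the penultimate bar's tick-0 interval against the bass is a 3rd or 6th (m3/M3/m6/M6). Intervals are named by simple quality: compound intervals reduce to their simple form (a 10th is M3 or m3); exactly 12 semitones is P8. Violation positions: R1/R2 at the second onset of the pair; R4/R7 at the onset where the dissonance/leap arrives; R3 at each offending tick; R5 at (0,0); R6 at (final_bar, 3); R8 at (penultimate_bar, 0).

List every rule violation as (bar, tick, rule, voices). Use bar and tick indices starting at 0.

(0, 0, R5, (0, 2))
(2, 0, R4, (0, 1))
(3, 0, R2, (0, 2))
(4, 0, R2, (0, 2))
(5, 0, R2, (0, 2))
(5, 0, R7, (0,))
(5, 0, R7, (1,))
(5, 0, R7, (2,))
(5, 0, R8, (0, 2))
(6, 3, R6, (0, 2))

bar 0: v0=A3 v1=A4 v2=C5 downbeat m3
bar 1: v0=B3 v1=G4 v2=B4 downbeat P8
bar 2: v0=A3 v1=G4 v2=C5 downbeat m3
bar 3: v0=G3 v1=E4 v2=G4 downbeat P8
bar 4: v0=F3 v1=A3 v2=C4 downbeat P5
bar 5: v0=B3 v1=G4 v2=B4 downbeat P8
bar 6: v0=A3 v1=A4 v2=C5 downbeat m3
  -> R5 @ bar 0 tick 0 v(0, 2): opens on m3
  -> R4 @ bar 2 tick 0 v(0, 1): A3/G4 m7 untreated
  -> R2 @ bar 3 tick 0 v(0, 2): A3/C5 m3 -> G3/G4 P8 similar
  -> R2 @ bar 4 tick 0 v(0, 2): G3/G4 P8 -> F3/C4 P5 similar
  -> R2 @ bar 5 tick 0 v(0, 2): F3/C4 P5 -> B3/B4 P8 similar
  -> R7 @ bar 5 tick 0 v(0,): F3->B3 leap 6st
  -> R7 @ bar 5 tick 0 v(1,): A3->G4 leap 10st
  -> R7 @ bar 5 tick 0 v(2,): C4->B4 leap 11st
  -> R8 @ bar 5 tick 0 v(0, 2): penult P8 not 3rd/6th
  -> R6 @ bar 6 tick 3 v(0, 2): closes on m3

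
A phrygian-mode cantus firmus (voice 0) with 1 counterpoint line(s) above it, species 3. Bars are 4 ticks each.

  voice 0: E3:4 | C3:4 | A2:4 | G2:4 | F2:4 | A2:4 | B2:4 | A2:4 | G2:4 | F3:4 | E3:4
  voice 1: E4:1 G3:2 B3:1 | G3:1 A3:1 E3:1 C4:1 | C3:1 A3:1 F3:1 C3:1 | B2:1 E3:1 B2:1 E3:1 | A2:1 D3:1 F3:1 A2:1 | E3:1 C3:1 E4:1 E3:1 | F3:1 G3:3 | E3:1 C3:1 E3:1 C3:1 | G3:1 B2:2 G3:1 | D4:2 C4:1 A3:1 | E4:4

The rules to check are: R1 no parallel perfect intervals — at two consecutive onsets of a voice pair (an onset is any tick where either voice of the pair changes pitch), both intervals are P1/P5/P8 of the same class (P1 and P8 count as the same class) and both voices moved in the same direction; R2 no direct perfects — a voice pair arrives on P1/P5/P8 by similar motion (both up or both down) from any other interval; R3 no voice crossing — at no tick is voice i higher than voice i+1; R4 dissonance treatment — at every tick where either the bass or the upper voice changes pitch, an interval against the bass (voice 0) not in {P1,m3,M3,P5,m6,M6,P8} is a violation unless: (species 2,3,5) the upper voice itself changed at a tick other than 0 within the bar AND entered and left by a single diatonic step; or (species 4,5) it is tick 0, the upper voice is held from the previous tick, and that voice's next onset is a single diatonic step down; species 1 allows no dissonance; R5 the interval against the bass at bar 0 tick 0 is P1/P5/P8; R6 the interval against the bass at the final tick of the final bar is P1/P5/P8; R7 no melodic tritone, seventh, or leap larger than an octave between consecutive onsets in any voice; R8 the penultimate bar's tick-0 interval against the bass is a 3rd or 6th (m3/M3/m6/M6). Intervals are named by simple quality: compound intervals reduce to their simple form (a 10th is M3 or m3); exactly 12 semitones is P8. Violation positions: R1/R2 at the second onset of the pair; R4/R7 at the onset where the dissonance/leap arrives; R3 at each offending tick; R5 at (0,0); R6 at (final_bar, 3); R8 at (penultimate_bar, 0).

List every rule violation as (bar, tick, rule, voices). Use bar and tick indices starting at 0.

bar 0: v0=E3 v1=E4 downbeat P8
bar 1: v0=C3 v1=G3 downbeat P5
bar 2: v0=A2 v1=C3 downbeat m3
bar 3: v0=G2 v1=B2 downbeat M3
bar 4: v0=F2 v1=A2 downbeat M3
bar 5: v0=A2 v1=E3 downbeat P5
bar 6: v0=B2 v1=F3 downbeat TT
bar 7: v0=A2 v1=E3 downbeat P5
bar 8: v0=G2 v1=G3 downbeat P8
bar 9: v0=F3 v1=D4 downbeat M6
bar 10: v0=E3 v1=E4 downbeat P8
  -> R1 @ bar 1 tick 0 v(0, 1): E3/B3 P5 -> C3/G3 P5 similar
  -> R2 @ bar 5 tick 0 v(0, 1): F2/A2 M3 -> A2/E3 P5 similar
  -> R7 @ bar 5 tick 2 v(1,): C3->E4 leap 16st
  -> R4 @ bar 6 tick 0 v(0, 1): B2/F3 TT untreated
  -> R2 @ bar 7 tick 0 v(0, 1): B2/G3 m6 -> A2/E3 P5 similar
  -> R7 @ bar 9 tick 0 v(0,): G2->F3 leap 10st

(1, 0, R1, (0, 1))
(5, 0, R2, (0, 1))
(5, 2, R7, (1,))
(6, 0, R4, (0, 1))
(7, 0, R2, (0, 1))
(9, 0, R7, (0,))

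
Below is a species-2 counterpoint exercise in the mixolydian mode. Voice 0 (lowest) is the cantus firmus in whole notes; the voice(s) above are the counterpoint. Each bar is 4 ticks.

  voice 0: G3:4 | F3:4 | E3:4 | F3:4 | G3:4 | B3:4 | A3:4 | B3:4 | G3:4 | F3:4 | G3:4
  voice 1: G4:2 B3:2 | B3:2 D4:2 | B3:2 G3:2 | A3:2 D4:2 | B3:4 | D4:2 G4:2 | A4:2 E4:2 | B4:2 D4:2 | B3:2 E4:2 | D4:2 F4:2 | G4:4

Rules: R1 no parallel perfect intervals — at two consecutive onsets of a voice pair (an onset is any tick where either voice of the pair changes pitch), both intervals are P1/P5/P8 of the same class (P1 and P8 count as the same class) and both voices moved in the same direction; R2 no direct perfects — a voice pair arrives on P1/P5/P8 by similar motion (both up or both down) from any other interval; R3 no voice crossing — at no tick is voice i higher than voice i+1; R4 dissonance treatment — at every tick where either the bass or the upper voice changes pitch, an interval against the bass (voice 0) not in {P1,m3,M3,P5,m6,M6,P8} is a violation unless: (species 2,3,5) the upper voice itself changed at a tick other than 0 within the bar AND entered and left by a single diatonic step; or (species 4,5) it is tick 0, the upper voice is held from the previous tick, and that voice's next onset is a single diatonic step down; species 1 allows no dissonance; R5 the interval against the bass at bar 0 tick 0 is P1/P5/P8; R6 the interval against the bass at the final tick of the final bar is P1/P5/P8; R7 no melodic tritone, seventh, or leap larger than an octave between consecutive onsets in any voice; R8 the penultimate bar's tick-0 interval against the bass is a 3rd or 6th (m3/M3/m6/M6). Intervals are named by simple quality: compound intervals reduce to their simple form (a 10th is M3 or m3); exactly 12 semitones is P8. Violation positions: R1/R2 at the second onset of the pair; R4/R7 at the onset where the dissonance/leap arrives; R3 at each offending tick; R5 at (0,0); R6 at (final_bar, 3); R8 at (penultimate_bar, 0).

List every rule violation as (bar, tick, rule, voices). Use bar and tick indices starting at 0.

bar 0: v0=G3 v1=G4 downbeat P8
bar 1: v0=F3 v1=B3 downbeat TT
bar 2: v0=E3 v1=B3 downbeat P5
bar 3: v0=F3 v1=A3 downbeat M3
bar 4: v0=G3 v1=B3 downbeat M3
bar 5: v0=B3 v1=D4 downbeat m3
bar 6: v0=A3 v1=A4 downbeat P8
bar 7: v0=B3 v1=B4 downbeat P8
bar 8: v0=G3 v1=B3 downbeat M3
bar 9: v0=F3 v1=D4 downbeat M6
bar 10: v0=G3 v1=G4 downbeat P8
  -> R4 @ bar 1 tick 0 v(0, 1): F3/B3 TT untreated
  -> R2 @ bar 2 tick 0 v(0, 1): F3/D4 M6 -> E3/B3 P5 similar
  -> R2 @ bar 7 tick 0 v(0, 1): A3/E4 P5 -> B3/B4 P8 similar
  -> R1 @ bar 10 tick 0 v(0, 1): F3/F4 P8 -> G3/G4 P8 similar

(1, 0, R4, (0, 1))
(2, 0, R2, (0, 1))
(7, 0, R2, (0, 1))
(10, 0, R1, (0, 1))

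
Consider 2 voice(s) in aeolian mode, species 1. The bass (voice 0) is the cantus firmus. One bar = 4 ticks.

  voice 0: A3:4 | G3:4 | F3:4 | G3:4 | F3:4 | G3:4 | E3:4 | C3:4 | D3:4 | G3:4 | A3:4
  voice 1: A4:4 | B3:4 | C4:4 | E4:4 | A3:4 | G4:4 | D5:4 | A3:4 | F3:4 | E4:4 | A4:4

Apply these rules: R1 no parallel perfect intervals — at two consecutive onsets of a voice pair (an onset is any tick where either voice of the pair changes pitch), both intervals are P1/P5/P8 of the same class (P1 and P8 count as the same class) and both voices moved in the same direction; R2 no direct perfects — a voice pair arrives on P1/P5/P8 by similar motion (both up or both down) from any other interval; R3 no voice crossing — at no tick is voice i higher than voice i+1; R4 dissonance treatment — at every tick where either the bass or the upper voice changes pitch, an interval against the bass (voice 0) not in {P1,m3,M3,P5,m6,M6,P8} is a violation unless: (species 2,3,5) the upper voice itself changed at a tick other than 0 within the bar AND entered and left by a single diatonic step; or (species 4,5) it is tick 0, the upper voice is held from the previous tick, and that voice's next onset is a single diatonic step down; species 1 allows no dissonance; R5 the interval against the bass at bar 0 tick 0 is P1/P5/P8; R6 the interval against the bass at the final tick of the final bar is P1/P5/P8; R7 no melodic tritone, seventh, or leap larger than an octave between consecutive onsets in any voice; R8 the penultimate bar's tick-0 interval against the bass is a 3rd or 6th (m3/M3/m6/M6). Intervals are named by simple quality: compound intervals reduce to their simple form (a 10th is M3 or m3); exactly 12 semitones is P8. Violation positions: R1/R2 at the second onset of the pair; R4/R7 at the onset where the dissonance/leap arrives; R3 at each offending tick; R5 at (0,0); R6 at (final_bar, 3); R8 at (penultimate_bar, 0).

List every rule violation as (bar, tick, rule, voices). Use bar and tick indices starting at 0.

bar 0: v0=A3 v1=A4 downbeat P8
bar 1: v0=G3 v1=B3 downbeat M3
bar 2: v0=F3 v1=C4 downbeat P5
bar 3: v0=G3 v1=E4 downbeat M6
bar 4: v0=F3 v1=A3 downbeat M3
bar 5: v0=G3 v1=G4 downbeat P8
bar 6: v0=E3 v1=D5 downbeat m7
bar 7: v0=C3 v1=A3 downbeat M6
bar 8: v0=D3 v1=F3 downbeat m3
bar 9: v0=G3 v1=E4 downbeat M6
bar 10: v0=A3 v1=A4 downbeat P8
  -> R7 @ bar 1 tick 0 v(1,): A4->B3 leap 10st
  -> R2 @ bar 5 tick 0 v(0, 1): F3/A3 M3 -> G3/G4 P8 similar
  -> R7 @ bar 5 tick 0 v(1,): A3->G4 leap 10st
  -> R4 @ bar 6 tick 0 v(0, 1): E3/D5 m7 untreated
  -> R7 @ bar 7 tick 0 v(1,): D5->A3 leap 17st
  -> R7 @ bar 9 tick 0 v(1,): F3->E4 leap 11st
  -> R2 @ bar 10 tick 0 v(0, 1): G3/E4 M6 -> A3/A4 P8 similar

(1, 0, R7, (1,))
(5, 0, R2, (0, 1))
(5, 0, R7, (1,))
(6, 0, R4, (0, 1))
(7, 0, R7, (1,))
(9, 0, R7, (1,))
(10, 0, R2, (0, 1))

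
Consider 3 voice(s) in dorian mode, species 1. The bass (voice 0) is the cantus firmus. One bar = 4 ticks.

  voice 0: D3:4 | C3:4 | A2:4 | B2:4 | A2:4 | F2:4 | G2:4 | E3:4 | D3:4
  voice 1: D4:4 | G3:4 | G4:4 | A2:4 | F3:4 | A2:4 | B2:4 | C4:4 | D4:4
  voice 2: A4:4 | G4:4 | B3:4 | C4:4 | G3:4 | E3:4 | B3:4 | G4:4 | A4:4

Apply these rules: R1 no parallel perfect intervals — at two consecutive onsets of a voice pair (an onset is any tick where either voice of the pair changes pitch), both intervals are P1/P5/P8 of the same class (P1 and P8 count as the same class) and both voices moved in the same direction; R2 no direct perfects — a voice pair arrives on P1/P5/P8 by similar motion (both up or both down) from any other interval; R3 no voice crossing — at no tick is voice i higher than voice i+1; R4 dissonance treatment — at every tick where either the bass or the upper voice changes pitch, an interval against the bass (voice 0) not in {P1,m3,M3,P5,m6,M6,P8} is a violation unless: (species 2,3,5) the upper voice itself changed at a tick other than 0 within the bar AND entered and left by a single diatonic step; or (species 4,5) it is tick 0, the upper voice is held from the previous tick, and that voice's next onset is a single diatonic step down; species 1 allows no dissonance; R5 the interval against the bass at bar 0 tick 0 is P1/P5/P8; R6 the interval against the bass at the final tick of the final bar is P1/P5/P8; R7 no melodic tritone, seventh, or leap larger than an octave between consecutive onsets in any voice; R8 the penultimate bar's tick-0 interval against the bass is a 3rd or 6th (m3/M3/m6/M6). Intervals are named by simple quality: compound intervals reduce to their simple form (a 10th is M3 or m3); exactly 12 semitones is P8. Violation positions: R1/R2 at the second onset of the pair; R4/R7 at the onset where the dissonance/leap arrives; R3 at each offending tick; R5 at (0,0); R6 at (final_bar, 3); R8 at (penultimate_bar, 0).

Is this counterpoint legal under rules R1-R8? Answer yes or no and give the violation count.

bar 0: v0=D3 v1=D4 v2=A4 (P5)
bar 1: v0=C3 v1=G3 v2=G4 (P5)
bar 2: v0=A2 v1=G4 v2=B3 (M2)
bar 3: v0=B2 v1=A2 v2=C4 (m2)
bar 4: v0=A2 v1=F3 v2=G3 (m7)
bar 5: v0=F2 v1=A2 v2=E3 (M7)
bar 6: v0=G2 v1=B2 v2=B3 (M3)
bar 7: v0=E3 v1=C4 v2=G4 (m3)
bar 8: v0=D3 v1=D4 v2=A4 (P5)
  R1 @ bar1.0: D3/A4 P5 -> C3/G4 P5 similar
  R2 @ bar1.0: D3/D4 P8 -> C3/G3 P5 similar
  R2 @ bar1.0: D4/A4 P5 -> G3/G4 P8 similar
  R3 @ bar2.0: G4 above B3
  R4 @ bar2.0: A2/G4 m7 untreated
  R4 @ bar2.0: A2/B3 M2 untreated
  R3 @ bar2.1: G4 above B3
  R3 @ bar2.2: G4 above B3
  R3 @ bar2.3: G4 above B3
  R3 @ bar3.0: B2 above A2
  R4 @ bar3.0: B2/A2 M2 untreated
  R4 @ bar3.0: B2/C4 m2 untreated
  R7 @ bar3.0: G4->A2 leap 22st
  R3 @ bar3.1: B2 above A2
  R3 @ bar3.2: B2 above A2
  R3 @ bar3.3: B2 above A2
  R4 @ bar4.0: A2/G3 m7 untreated
  R2 @ bar5.0: F3/G3 M2 -> A2/E3 P5 similar
  R4 @ bar5.0: F2/E3 M7 untreated
  R2 @ bar6.0: A2/E3 P5 -> B2/B3 P8 similar
  R2 @ bar7.0: B2/B3 P8 -> C4/G4 P5 similar
  R7 @ bar7.0: B2->C4 leap 13st
  R1 @ bar8.0: C4/G4 P5 -> D4/A4 P5 similar

No (23 violations)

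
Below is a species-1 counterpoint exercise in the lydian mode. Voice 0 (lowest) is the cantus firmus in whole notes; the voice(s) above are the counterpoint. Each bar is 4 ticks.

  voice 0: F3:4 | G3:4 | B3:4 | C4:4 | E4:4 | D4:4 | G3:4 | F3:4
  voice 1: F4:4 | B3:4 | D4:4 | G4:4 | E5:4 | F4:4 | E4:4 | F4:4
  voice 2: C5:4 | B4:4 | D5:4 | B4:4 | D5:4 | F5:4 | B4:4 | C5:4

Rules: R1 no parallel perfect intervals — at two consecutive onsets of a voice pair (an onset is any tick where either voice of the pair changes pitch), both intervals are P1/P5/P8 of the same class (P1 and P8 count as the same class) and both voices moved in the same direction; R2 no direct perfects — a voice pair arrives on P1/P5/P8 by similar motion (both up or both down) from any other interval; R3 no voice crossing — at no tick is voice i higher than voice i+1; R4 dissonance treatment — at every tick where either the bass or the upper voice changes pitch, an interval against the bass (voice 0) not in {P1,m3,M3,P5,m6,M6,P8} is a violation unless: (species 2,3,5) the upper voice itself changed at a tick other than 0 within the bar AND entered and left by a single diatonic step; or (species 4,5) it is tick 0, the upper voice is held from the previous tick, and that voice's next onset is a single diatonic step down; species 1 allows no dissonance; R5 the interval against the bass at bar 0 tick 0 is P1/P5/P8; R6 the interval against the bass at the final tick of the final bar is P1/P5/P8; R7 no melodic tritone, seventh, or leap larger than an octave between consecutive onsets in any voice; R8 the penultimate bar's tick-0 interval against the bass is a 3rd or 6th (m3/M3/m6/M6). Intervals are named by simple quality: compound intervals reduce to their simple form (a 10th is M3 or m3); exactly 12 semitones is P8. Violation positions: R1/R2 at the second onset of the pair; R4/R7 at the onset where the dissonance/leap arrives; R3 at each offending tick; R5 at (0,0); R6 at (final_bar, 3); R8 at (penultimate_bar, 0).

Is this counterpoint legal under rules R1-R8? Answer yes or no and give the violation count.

No (15 violations)

bar 0: v0=F3 v1=F4 v2=C5 (P5)
bar 1: v0=G3 v1=B3 v2=B4 (M3)
bar 2: v0=B3 v1=D4 v2=D5 (m3)
bar 3: v0=C4 v1=G4 v2=B4 (M7)
bar 4: v0=E4 v1=E5 v2=D5 (m7)
bar 5: v0=D4 v1=F4 v2=F5 (m3)
bar 6: v0=G3 v1=E4 v2=B4 (M3)
bar 7: v0=F3 v1=F4 v2=C5 (P5)
  R2 @ bar1.0: F4/C5 P5 -> B3/B4 P8 similar
  R7 @ bar1.0: F4->B3 leap 6st
  R1 @ bar2.0: B3/B4 P8 -> D4/D5 P8 similar
  R2 @ bar3.0: B3/D4 m3 -> C4/G4 P5 similar
  R4 @ bar3.0: C4/B4 M7 untreated
  R2 @ bar4.0: C4/G4 P5 -> E4/E5 P8 similar
  R3 @ bar4.0: E5 above D5
  R4 @ bar4.0: E4/D5 m7 untreated
  R3 @ bar4.1: E5 above D5
  R3 @ bar4.2: E5 above D5
  R3 @ bar4.3: E5 above D5
  R7 @ bar5.0: E5->F4 leap 11st
  R2 @ bar6.0: F4/F5 P8 -> E4/B4 P5 similar
  R7 @ bar6.0: F5->B4 leap 6st
  R1 @ bar7.0: E4/B4 P5 -> F4/C5 P5 similar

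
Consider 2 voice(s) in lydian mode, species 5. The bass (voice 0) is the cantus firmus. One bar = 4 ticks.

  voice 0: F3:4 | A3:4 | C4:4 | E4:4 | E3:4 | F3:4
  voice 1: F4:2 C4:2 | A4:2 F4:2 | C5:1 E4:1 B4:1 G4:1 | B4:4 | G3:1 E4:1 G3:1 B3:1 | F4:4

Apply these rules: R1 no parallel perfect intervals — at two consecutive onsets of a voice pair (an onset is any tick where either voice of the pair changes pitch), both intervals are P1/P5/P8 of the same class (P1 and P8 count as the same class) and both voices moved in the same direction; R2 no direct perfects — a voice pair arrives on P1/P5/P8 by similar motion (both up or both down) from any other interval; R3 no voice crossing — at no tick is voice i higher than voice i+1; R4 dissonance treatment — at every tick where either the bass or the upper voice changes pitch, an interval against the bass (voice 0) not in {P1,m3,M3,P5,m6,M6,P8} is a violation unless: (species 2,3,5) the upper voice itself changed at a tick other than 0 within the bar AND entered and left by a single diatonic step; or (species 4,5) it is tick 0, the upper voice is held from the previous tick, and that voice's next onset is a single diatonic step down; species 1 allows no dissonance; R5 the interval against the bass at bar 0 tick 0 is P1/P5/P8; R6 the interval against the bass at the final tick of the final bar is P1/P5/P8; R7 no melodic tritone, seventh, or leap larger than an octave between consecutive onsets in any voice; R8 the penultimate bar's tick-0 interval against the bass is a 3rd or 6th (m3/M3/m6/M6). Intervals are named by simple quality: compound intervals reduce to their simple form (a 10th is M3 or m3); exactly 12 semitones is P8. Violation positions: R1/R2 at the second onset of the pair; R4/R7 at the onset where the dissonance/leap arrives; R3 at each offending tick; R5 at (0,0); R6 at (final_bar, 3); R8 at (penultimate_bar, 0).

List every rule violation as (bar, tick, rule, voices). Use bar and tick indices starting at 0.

(1, 0, R2, (0, 1))
(2, 0, R2, (0, 1))
(2, 2, R4, (0, 1))
(3, 0, R1, (0, 1))
(4, 0, R7, (1,))
(5, 0, R2, (0, 1))
(5, 0, R7, (1,))

bar 0: v0=F3 v1=F4 downbeat P8
bar 1: v0=A3 v1=A4 downbeat P8
bar 2: v0=C4 v1=C5 downbeat P8
bar 3: v0=E4 v1=B4 downbeat P5
bar 4: v0=E3 v1=G3 downbeat m3
bar 5: v0=F3 v1=F4 downbeat P8
  -> R2 @ bar 1 tick 0 v(0, 1): F3/C4 P5 -> A3/A4 P8 similar
  -> R2 @ bar 2 tick 0 v(0, 1): A3/F4 m6 -> C4/C5 P8 similar
  -> R4 @ bar 2 tick 2 v(0, 1): C4/B4 M7 untreated
  -> R1 @ bar 3 tick 0 v(0, 1): C4/G4 P5 -> E4/B4 P5 similar
  -> R7 @ bar 4 tick 0 v(1,): B4->G3 leap 16st
  -> R2 @ bar 5 tick 0 v(0, 1): E3/B3 P5 -> F3/F4 P8 similar
  -> R7 @ bar 5 tick 0 v(1,): B3->F4 leap 6st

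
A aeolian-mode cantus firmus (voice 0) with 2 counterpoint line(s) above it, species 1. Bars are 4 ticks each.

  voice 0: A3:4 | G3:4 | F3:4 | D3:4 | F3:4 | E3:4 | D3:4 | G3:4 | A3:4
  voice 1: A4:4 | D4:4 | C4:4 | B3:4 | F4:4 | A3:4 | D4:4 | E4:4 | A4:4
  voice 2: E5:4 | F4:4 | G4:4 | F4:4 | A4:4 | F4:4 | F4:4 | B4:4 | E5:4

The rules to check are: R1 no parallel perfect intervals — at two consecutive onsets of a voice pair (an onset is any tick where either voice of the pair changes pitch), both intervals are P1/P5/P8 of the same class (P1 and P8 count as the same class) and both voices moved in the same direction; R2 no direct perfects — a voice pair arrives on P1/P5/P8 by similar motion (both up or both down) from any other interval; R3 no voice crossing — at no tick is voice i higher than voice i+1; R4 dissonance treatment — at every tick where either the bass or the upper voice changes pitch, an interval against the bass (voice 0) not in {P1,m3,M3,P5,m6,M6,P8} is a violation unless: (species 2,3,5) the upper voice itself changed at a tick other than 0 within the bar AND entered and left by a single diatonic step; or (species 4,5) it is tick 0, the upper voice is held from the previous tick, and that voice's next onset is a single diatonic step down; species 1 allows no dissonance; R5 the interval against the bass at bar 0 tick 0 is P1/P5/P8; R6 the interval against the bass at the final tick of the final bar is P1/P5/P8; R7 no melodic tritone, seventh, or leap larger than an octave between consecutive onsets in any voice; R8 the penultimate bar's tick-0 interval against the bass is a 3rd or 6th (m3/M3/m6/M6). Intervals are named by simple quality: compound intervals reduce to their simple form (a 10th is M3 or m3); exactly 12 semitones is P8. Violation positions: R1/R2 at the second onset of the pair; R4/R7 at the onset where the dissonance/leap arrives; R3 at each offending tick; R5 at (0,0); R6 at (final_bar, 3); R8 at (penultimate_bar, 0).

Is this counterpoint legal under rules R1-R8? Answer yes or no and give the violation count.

bar 0: v0=A3 v1=A4 v2=E5 (P5)
bar 1: v0=G3 v1=D4 v2=F4 (m7)
bar 2: v0=F3 v1=C4 v2=G4 (M2)
bar 3: v0=D3 v1=B3 v2=F4 (m3)
bar 4: v0=F3 v1=F4 v2=A4 (M3)
bar 5: v0=E3 v1=A3 v2=F4 (m2)
bar 6: v0=D3 v1=D4 v2=F4 (m3)
bar 7: v0=G3 v1=E4 v2=B4 (M3)
bar 8: v0=A3 v1=A4 v2=E5 (P5)
  R2 @ bar1.0: A3/A4 P8 -> G3/D4 P5 similar
  R4 @ bar1.0: G3/F4 m7 untreated
  R7 @ bar1.0: E5->F4 leap 11st
  R1 @ bar2.0: G3/D4 P5 -> F3/C4 P5 similar
  R4 @ bar2.0: F3/G4 M2 untreated
  R2 @ bar4.0: D3/B3 M6 -> F3/F4 P8 similar
  R7 @ bar4.0: B3->F4 leap 6st
  R4 @ bar5.0: E3/A3 P4 untreated
  R4 @ bar5.0: E3/F4 m2 untreated
  R2 @ bar7.0: D4/F4 m3 -> E4/B4 P5 similar
  R7 @ bar7.0: F4->B4 leap 6st
  R1 @ bar8.0: E4/B4 P5 -> A4/E5 P5 similar
  R2 @ bar8.0: G3/E4 M6 -> A3/A4 P8 similar
  R2 @ bar8.0: G3/B4 M3 -> A3/E5 P5 similar

No (14 violations)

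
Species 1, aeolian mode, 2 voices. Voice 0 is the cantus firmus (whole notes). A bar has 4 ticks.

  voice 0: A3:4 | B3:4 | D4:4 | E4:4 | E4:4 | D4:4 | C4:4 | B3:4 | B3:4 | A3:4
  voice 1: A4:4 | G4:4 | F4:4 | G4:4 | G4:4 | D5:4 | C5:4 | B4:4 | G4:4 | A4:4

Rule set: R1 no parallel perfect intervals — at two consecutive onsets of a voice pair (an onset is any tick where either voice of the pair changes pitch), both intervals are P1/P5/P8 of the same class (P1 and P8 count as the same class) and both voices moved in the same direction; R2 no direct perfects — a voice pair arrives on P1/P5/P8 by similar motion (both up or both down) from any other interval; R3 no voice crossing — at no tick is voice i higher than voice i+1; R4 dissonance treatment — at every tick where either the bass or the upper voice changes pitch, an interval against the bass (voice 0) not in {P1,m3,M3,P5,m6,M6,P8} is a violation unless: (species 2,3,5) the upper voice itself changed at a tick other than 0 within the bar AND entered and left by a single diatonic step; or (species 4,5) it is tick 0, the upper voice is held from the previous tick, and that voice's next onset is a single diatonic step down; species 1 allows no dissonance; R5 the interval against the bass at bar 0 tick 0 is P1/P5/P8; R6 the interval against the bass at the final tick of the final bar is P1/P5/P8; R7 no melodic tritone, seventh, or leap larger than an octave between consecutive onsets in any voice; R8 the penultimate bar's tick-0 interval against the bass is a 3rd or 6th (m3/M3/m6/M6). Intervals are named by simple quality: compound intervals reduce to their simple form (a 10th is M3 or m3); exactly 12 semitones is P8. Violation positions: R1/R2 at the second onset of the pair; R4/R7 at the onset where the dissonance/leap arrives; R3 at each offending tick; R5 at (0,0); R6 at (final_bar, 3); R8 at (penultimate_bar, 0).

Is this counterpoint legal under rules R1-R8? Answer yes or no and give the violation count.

bar 0: v0=A3 v1=A4 (P8)
bar 1: v0=B3 v1=G4 (m6)
bar 2: v0=D4 v1=F4 (m3)
bar 3: v0=E4 v1=G4 (m3)
bar 4: v0=E4 v1=G4 (m3)
bar 5: v0=D4 v1=D5 (P8)
bar 6: v0=C4 v1=C5 (P8)
bar 7: v0=B3 v1=B4 (P8)
bar 8: v0=B3 v1=G4 (m6)
bar 9: v0=A3 v1=A4 (P8)
  R1 @ bar6.0: D4/D5 P8 -> C4/C5 P8 similar
  R1 @ bar7.0: C4/C5 P8 -> B3/B4 P8 similar

No (2 violations)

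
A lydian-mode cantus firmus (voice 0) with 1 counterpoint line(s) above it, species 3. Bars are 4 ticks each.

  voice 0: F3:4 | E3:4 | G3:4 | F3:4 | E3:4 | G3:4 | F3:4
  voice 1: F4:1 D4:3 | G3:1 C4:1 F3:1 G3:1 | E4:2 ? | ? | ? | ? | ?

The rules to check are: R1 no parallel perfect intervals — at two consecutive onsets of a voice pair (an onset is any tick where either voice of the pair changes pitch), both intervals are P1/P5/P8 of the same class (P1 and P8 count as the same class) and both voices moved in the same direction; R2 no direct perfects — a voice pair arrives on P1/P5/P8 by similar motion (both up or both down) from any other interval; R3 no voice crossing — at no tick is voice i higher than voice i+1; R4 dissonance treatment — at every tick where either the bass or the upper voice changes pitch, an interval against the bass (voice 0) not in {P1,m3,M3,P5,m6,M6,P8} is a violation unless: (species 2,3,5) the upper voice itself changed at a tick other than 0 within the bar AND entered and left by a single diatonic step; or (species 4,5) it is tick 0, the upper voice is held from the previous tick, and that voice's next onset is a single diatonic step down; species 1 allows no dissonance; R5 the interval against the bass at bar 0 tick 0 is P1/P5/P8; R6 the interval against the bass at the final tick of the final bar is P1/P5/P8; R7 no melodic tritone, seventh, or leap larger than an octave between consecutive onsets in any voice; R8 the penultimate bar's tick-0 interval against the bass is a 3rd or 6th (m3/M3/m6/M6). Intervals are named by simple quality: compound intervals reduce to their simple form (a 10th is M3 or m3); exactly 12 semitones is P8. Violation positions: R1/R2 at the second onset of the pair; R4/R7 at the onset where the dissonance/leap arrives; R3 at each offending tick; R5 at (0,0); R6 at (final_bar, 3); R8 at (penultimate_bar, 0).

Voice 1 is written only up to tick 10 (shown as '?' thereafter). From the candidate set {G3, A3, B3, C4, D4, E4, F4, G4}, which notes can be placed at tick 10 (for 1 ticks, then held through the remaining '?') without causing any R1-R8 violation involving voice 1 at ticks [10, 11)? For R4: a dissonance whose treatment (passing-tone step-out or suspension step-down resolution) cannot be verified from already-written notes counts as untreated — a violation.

{B3, D4, E4, G3, G4}

G3: legal
A3: violates R4
B3: legal
C4: violates R4
D4: legal
E4: legal
F4: violates R4
G4: legal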